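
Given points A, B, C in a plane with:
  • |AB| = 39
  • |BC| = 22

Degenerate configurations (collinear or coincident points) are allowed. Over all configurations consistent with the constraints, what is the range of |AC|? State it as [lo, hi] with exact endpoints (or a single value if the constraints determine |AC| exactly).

|AB| ∈ {39}
|BC| ∈ {22}
|AC| ∈ [17, 61]

|AC| ∈ [17, 61]  (≈ [17.0000, 61.0000])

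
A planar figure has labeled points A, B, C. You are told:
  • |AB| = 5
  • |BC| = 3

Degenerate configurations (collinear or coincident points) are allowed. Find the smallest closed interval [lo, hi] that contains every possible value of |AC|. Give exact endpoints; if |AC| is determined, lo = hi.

|AB| ∈ {5}
|BC| ∈ {3}
|AC| ∈ [2, 8]

|AC| ∈ [2, 8]  (≈ [2.0000, 8.0000])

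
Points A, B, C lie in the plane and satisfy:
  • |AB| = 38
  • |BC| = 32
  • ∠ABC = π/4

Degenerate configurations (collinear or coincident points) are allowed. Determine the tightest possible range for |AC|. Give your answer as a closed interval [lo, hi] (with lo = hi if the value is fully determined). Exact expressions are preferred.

|AC| = 2·√(617 - 304·√(2))  (≈ 27.3554)

|AB| ∈ {38}
|BC| ∈ {32}
|AC| ∈ {2·√(617 - 304·√(2))}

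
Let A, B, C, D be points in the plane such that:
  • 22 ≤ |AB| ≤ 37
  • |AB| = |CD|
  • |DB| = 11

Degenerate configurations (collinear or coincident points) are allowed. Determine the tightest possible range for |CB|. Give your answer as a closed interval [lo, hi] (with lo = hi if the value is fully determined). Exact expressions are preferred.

|CB| ∈ [11, 48]  (≈ [11.0000, 48.0000])

|AB| ∈ [22, 37]
|BD| ∈ {11}
|CD| ∈ [22, 37]
|AD| ∈ [11, 48]
|BC| ∈ [11, 48]
|AC| ∈ [0, 85]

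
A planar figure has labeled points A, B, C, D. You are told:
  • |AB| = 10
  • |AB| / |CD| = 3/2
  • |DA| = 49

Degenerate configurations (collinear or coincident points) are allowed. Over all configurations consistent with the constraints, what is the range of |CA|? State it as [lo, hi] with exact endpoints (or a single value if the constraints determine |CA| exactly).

|CA| ∈ [127/3, 167/3]  (≈ [42.3333, 55.6667])

|AB| ∈ {10}
|AD| ∈ {49}
|CD| ∈ {20/3}
|BD| ∈ [39, 59]
|AC| ∈ [127/3, 167/3]
|BC| ∈ [97/3, 197/3]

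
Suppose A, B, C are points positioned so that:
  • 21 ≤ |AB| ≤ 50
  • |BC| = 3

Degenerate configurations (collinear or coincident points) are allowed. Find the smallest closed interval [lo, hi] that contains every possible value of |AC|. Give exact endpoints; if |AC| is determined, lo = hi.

|AC| ∈ [18, 53]  (≈ [18.0000, 53.0000])

|AB| ∈ [21, 50]
|BC| ∈ {3}
|AC| ∈ [18, 53]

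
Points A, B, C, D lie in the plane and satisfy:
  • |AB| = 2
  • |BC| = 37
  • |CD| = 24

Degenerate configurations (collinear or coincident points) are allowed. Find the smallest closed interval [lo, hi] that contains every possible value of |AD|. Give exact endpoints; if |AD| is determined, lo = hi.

|AD| ∈ [11, 63]  (≈ [11.0000, 63.0000])

|AB| ∈ {2}
|BC| ∈ {37}
|CD| ∈ {24}
|AC| ∈ [35, 39]
|BD| ∈ [13, 61]
|AD| ∈ [11, 63]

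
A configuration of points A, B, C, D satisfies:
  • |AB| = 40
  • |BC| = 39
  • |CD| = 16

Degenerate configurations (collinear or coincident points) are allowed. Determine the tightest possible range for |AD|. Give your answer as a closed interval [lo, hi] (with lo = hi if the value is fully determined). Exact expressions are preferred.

|AB| ∈ {40}
|BC| ∈ {39}
|CD| ∈ {16}
|AC| ∈ [1, 79]
|BD| ∈ [23, 55]
|AD| ∈ [0, 95]

|AD| ∈ [0, 95]  (≈ [0.0000, 95.0000])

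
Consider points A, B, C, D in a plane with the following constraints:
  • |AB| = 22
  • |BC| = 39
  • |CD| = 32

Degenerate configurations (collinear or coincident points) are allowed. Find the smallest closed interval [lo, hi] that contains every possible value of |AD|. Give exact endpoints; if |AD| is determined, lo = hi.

|AB| ∈ {22}
|BC| ∈ {39}
|CD| ∈ {32}
|AC| ∈ [17, 61]
|BD| ∈ [7, 71]
|AD| ∈ [0, 93]

|AD| ∈ [0, 93]  (≈ [0.0000, 93.0000])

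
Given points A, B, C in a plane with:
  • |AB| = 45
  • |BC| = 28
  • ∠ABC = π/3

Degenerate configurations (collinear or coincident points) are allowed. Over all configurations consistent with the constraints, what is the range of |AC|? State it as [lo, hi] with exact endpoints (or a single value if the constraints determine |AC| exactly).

|AB| ∈ {45}
|BC| ∈ {28}
|AC| ∈ {√(1549)}

|AC| = √(1549)  (≈ 39.3573)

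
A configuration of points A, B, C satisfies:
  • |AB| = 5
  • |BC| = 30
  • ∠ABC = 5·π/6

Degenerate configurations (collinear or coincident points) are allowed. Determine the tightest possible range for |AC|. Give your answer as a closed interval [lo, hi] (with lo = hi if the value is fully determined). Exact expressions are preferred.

|AB| ∈ {5}
|BC| ∈ {30}
|AC| ∈ {5·√(6·√(3) + 37)}

|AC| = 5·√(6·√(3) + 37)  (≈ 34.4210)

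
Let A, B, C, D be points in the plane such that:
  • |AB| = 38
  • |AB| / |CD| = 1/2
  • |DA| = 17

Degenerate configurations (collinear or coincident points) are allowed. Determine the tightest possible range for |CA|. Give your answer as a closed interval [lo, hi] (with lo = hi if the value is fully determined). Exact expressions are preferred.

|AB| ∈ {38}
|AD| ∈ {17}
|CD| ∈ {76}
|BD| ∈ [21, 55]
|AC| ∈ [59, 93]
|BC| ∈ [21, 131]

|CA| ∈ [59, 93]  (≈ [59.0000, 93.0000])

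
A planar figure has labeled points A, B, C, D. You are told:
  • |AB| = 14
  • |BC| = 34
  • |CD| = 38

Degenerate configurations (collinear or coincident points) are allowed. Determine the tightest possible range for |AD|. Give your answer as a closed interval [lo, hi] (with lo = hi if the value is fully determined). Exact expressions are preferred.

|AB| ∈ {14}
|BC| ∈ {34}
|CD| ∈ {38}
|AC| ∈ [20, 48]
|BD| ∈ [4, 72]
|AD| ∈ [0, 86]

|AD| ∈ [0, 86]  (≈ [0.0000, 86.0000])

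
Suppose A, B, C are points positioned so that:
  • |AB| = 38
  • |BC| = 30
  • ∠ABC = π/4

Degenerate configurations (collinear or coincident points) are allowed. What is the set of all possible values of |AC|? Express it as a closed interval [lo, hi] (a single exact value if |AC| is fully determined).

|AC| = 2·√(586 - 285·√(2))  (≈ 27.0517)

|AB| ∈ {38}
|BC| ∈ {30}
|AC| ∈ {2·√(586 - 285·√(2))}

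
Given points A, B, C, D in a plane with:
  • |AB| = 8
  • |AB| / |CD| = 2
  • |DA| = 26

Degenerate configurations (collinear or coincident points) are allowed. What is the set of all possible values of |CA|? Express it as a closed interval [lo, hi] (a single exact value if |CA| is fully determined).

|CA| ∈ [22, 30]  (≈ [22.0000, 30.0000])

|AB| ∈ {8}
|AD| ∈ {26}
|CD| ∈ {4}
|BD| ∈ [18, 34]
|AC| ∈ [22, 30]
|BC| ∈ [14, 38]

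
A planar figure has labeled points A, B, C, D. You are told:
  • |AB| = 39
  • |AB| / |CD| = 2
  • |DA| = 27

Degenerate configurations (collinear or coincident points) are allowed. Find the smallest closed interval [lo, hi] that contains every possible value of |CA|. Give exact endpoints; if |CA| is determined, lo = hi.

|AB| ∈ {39}
|AD| ∈ {27}
|CD| ∈ {39/2}
|BD| ∈ [12, 66]
|AC| ∈ [15/2, 93/2]
|BC| ∈ [0, 171/2]

|CA| ∈ [15/2, 93/2]  (≈ [7.5000, 46.5000])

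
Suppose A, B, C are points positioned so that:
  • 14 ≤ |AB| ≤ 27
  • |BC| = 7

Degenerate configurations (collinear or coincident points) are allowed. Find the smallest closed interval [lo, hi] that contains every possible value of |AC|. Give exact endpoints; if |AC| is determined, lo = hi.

|AC| ∈ [7, 34]  (≈ [7.0000, 34.0000])

|AB| ∈ [14, 27]
|BC| ∈ {7}
|AC| ∈ [7, 34]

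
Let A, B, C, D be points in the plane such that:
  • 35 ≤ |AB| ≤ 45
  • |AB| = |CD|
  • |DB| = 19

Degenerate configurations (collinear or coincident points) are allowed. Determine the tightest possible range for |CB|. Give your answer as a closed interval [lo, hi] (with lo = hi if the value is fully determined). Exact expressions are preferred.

|AB| ∈ [35, 45]
|BD| ∈ {19}
|CD| ∈ [35, 45]
|AD| ∈ [16, 64]
|BC| ∈ [16, 64]
|AC| ∈ [0, 109]

|CB| ∈ [16, 64]  (≈ [16.0000, 64.0000])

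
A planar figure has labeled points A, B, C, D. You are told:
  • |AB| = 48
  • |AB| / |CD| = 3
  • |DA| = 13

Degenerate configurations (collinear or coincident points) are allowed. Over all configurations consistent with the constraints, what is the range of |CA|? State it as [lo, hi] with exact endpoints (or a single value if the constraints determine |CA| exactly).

|CA| ∈ [3, 29]  (≈ [3.0000, 29.0000])

|AB| ∈ {48}
|AD| ∈ {13}
|CD| ∈ {16}
|BD| ∈ [35, 61]
|AC| ∈ [3, 29]
|BC| ∈ [19, 77]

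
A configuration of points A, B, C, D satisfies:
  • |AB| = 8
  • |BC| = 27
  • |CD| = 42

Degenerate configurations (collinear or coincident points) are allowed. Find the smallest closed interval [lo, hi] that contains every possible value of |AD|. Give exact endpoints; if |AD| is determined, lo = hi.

|AB| ∈ {8}
|BC| ∈ {27}
|CD| ∈ {42}
|AC| ∈ [19, 35]
|BD| ∈ [15, 69]
|AD| ∈ [7, 77]

|AD| ∈ [7, 77]  (≈ [7.0000, 77.0000])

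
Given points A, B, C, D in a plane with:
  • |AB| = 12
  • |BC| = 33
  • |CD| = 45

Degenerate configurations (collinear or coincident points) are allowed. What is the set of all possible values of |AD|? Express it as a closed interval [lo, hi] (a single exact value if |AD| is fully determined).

|AB| ∈ {12}
|BC| ∈ {33}
|CD| ∈ {45}
|AC| ∈ [21, 45]
|BD| ∈ [12, 78]
|AD| ∈ [0, 90]

|AD| ∈ [0, 90]  (≈ [0.0000, 90.0000])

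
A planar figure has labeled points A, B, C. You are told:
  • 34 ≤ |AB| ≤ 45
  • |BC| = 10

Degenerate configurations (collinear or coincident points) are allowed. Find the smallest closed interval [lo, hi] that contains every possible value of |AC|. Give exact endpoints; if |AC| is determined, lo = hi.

|AC| ∈ [24, 55]  (≈ [24.0000, 55.0000])

|AB| ∈ [34, 45]
|BC| ∈ {10}
|AC| ∈ [24, 55]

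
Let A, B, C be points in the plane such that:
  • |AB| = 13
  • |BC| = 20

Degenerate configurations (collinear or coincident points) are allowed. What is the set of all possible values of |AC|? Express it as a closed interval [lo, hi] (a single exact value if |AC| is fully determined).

|AB| ∈ {13}
|BC| ∈ {20}
|AC| ∈ [7, 33]

|AC| ∈ [7, 33]  (≈ [7.0000, 33.0000])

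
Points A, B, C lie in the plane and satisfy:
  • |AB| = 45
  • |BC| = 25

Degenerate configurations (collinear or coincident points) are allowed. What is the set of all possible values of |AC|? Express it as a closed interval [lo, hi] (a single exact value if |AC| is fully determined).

|AC| ∈ [20, 70]  (≈ [20.0000, 70.0000])

|AB| ∈ {45}
|BC| ∈ {25}
|AC| ∈ [20, 70]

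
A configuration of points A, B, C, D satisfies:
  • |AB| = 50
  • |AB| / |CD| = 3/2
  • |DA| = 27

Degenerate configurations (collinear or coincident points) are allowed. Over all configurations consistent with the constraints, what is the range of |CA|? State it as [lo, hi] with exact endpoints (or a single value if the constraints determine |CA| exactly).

|CA| ∈ [19/3, 181/3]  (≈ [6.3333, 60.3333])

|AB| ∈ {50}
|AD| ∈ {27}
|CD| ∈ {100/3}
|BD| ∈ [23, 77]
|AC| ∈ [19/3, 181/3]
|BC| ∈ [0, 331/3]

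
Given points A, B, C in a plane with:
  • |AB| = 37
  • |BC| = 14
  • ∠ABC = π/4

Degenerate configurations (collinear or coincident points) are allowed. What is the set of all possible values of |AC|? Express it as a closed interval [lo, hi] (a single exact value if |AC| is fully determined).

|AB| ∈ {37}
|BC| ∈ {14}
|AC| ∈ {√(1565 - 518·√(2))}

|AC| = √(1565 - 518·√(2))  (≈ 28.8520)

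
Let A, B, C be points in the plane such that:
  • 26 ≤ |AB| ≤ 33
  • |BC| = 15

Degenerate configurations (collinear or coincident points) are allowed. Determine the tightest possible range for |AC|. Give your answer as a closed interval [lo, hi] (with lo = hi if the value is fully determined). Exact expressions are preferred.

|AC| ∈ [11, 48]  (≈ [11.0000, 48.0000])

|AB| ∈ [26, 33]
|BC| ∈ {15}
|AC| ∈ [11, 48]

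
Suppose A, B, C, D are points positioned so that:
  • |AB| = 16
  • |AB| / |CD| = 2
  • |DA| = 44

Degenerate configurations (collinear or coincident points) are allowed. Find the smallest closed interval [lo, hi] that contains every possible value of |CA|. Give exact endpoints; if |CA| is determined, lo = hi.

|CA| ∈ [36, 52]  (≈ [36.0000, 52.0000])

|AB| ∈ {16}
|AD| ∈ {44}
|CD| ∈ {8}
|BD| ∈ [28, 60]
|AC| ∈ [36, 52]
|BC| ∈ [20, 68]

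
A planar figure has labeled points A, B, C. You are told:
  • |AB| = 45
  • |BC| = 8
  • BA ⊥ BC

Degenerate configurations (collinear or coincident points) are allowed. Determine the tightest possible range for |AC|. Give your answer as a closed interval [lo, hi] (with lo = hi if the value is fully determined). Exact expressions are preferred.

|AB| ∈ {45}
|BC| ∈ {8}
|AC| ∈ {√(2089)}

|AC| = √(2089)  (≈ 45.7056)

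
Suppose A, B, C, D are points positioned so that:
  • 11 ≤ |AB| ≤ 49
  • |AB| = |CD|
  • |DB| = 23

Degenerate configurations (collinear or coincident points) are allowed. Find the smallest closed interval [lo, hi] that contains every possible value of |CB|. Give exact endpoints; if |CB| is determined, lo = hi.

|CB| ∈ [0, 72]  (≈ [0.0000, 72.0000])

|AB| ∈ [11, 49]
|BD| ∈ {23}
|CD| ∈ [11, 49]
|AD| ∈ [0, 72]
|BC| ∈ [0, 72]
|AC| ∈ [0, 121]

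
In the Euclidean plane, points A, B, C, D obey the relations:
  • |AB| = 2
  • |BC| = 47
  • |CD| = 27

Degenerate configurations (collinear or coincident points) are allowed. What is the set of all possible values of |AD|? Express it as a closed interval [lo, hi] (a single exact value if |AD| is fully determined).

|AB| ∈ {2}
|BC| ∈ {47}
|CD| ∈ {27}
|AC| ∈ [45, 49]
|BD| ∈ [20, 74]
|AD| ∈ [18, 76]

|AD| ∈ [18, 76]  (≈ [18.0000, 76.0000])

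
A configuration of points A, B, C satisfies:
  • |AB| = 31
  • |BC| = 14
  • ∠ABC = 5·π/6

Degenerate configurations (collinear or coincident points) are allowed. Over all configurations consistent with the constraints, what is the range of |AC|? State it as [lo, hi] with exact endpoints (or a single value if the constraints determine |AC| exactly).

|AC| = √(434·√(3) + 1157)  (≈ 43.6888)

|AB| ∈ {31}
|BC| ∈ {14}
|AC| ∈ {√(434·√(3) + 1157)}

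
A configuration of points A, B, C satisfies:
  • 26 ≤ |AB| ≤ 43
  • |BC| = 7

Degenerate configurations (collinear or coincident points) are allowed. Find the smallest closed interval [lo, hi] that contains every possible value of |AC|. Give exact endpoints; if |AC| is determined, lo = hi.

|AB| ∈ [26, 43]
|BC| ∈ {7}
|AC| ∈ [19, 50]

|AC| ∈ [19, 50]  (≈ [19.0000, 50.0000])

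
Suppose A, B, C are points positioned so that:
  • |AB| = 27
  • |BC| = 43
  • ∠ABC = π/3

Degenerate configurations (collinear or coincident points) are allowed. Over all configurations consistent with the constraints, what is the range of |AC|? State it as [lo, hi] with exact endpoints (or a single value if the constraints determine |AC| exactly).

|AB| ∈ {27}
|BC| ∈ {43}
|AC| ∈ {√(1417)}

|AC| = √(1417)  (≈ 37.6431)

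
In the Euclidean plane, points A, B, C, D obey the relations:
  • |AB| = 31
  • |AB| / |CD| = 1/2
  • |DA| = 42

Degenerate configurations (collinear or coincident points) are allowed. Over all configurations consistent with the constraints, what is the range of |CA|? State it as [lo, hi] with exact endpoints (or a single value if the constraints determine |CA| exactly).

|CA| ∈ [20, 104]  (≈ [20.0000, 104.0000])

|AB| ∈ {31}
|AD| ∈ {42}
|CD| ∈ {62}
|BD| ∈ [11, 73]
|AC| ∈ [20, 104]
|BC| ∈ [0, 135]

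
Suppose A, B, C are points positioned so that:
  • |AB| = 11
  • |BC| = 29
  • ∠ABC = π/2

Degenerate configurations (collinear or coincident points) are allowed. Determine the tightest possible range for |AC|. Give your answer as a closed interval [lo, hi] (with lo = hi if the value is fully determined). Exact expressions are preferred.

|AB| ∈ {11}
|BC| ∈ {29}
|AC| ∈ {√(962)}

|AC| = √(962)  (≈ 31.0161)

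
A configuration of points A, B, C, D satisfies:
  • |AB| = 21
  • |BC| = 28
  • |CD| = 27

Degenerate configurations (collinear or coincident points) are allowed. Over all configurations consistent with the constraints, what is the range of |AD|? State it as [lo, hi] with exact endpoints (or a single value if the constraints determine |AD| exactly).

|AB| ∈ {21}
|BC| ∈ {28}
|CD| ∈ {27}
|AC| ∈ [7, 49]
|BD| ∈ [1, 55]
|AD| ∈ [0, 76]

|AD| ∈ [0, 76]  (≈ [0.0000, 76.0000])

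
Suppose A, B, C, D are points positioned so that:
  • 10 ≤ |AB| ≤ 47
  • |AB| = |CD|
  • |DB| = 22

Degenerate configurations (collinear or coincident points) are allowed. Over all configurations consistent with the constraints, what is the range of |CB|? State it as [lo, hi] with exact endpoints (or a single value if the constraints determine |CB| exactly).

|AB| ∈ [10, 47]
|BD| ∈ {22}
|CD| ∈ [10, 47]
|AD| ∈ [0, 69]
|BC| ∈ [0, 69]
|AC| ∈ [0, 116]

|CB| ∈ [0, 69]  (≈ [0.0000, 69.0000])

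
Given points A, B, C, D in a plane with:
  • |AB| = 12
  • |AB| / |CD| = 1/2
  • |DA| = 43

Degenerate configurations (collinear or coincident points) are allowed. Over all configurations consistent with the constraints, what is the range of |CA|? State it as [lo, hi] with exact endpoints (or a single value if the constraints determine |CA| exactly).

|AB| ∈ {12}
|AD| ∈ {43}
|CD| ∈ {24}
|BD| ∈ [31, 55]
|AC| ∈ [19, 67]
|BC| ∈ [7, 79]

|CA| ∈ [19, 67]  (≈ [19.0000, 67.0000])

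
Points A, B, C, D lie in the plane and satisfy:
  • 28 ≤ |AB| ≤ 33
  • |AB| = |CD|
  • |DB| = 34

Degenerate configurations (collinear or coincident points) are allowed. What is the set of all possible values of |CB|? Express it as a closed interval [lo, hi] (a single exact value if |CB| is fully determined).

|CB| ∈ [1, 67]  (≈ [1.0000, 67.0000])

|AB| ∈ [28, 33]
|BD| ∈ {34}
|CD| ∈ [28, 33]
|AD| ∈ [1, 67]
|BC| ∈ [1, 67]
|AC| ∈ [0, 100]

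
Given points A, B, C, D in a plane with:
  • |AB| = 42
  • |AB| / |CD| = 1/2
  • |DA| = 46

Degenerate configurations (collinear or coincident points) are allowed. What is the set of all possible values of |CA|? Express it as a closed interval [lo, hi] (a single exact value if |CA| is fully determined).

|CA| ∈ [38, 130]  (≈ [38.0000, 130.0000])

|AB| ∈ {42}
|AD| ∈ {46}
|CD| ∈ {84}
|BD| ∈ [4, 88]
|AC| ∈ [38, 130]
|BC| ∈ [0, 172]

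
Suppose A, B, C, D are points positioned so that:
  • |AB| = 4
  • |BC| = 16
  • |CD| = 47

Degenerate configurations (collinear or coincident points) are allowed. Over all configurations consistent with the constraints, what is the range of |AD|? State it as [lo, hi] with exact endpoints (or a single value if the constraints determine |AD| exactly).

|AD| ∈ [27, 67]  (≈ [27.0000, 67.0000])

|AB| ∈ {4}
|BC| ∈ {16}
|CD| ∈ {47}
|AC| ∈ [12, 20]
|BD| ∈ [31, 63]
|AD| ∈ [27, 67]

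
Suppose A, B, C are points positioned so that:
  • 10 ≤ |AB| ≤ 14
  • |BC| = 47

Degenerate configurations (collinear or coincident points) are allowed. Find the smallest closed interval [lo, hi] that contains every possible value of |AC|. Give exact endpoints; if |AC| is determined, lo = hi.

|AC| ∈ [33, 61]  (≈ [33.0000, 61.0000])

|AB| ∈ [10, 14]
|BC| ∈ {47}
|AC| ∈ [33, 61]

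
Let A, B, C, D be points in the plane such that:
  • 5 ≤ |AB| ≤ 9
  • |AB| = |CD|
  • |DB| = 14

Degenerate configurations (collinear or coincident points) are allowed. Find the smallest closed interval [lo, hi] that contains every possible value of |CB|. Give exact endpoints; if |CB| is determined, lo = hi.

|CB| ∈ [5, 23]  (≈ [5.0000, 23.0000])

|AB| ∈ [5, 9]
|BD| ∈ {14}
|CD| ∈ [5, 9]
|AD| ∈ [5, 23]
|BC| ∈ [5, 23]
|AC| ∈ [0, 32]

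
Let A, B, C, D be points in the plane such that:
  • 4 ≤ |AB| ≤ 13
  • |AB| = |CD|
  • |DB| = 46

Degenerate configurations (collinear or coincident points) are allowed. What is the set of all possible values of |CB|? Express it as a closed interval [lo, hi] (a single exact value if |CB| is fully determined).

|CB| ∈ [33, 59]  (≈ [33.0000, 59.0000])

|AB| ∈ [4, 13]
|BD| ∈ {46}
|CD| ∈ [4, 13]
|AD| ∈ [33, 59]
|BC| ∈ [33, 59]
|AC| ∈ [20, 72]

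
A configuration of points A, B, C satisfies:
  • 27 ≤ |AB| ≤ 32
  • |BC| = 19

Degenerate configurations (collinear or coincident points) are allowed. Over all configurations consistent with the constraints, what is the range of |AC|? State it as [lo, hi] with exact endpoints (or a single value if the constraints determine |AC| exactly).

|AC| ∈ [8, 51]  (≈ [8.0000, 51.0000])

|AB| ∈ [27, 32]
|BC| ∈ {19}
|AC| ∈ [8, 51]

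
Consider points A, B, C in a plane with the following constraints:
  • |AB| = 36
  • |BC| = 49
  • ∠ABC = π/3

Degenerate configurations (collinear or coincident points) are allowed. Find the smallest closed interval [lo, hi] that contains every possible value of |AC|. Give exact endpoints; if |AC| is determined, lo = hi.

|AB| ∈ {36}
|BC| ∈ {49}
|AC| ∈ {√(1933)}

|AC| = √(1933)  (≈ 43.9659)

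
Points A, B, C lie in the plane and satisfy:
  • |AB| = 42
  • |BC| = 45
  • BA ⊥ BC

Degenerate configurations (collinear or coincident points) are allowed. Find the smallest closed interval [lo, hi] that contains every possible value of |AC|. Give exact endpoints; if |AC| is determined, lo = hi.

|AC| = 3·√(421)  (≈ 61.5549)

|AB| ∈ {42}
|BC| ∈ {45}
|AC| ∈ {3·√(421)}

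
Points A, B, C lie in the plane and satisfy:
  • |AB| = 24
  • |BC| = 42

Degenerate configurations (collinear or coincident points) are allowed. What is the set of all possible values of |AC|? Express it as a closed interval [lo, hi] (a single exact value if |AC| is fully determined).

|AB| ∈ {24}
|BC| ∈ {42}
|AC| ∈ [18, 66]

|AC| ∈ [18, 66]  (≈ [18.0000, 66.0000])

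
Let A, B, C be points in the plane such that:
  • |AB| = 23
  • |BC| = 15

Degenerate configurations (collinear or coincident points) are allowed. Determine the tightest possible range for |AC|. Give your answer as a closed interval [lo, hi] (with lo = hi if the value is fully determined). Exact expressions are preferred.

|AC| ∈ [8, 38]  (≈ [8.0000, 38.0000])

|AB| ∈ {23}
|BC| ∈ {15}
|AC| ∈ [8, 38]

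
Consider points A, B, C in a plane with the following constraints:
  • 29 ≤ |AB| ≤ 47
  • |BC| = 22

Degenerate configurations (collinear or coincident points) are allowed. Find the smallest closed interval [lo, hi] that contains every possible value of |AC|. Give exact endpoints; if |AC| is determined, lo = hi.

|AB| ∈ [29, 47]
|BC| ∈ {22}
|AC| ∈ [7, 69]

|AC| ∈ [7, 69]  (≈ [7.0000, 69.0000])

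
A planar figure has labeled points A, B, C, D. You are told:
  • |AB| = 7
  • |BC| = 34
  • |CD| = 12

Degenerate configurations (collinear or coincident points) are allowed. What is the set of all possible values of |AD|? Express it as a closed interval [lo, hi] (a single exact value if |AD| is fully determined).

|AB| ∈ {7}
|BC| ∈ {34}
|CD| ∈ {12}
|AC| ∈ [27, 41]
|BD| ∈ [22, 46]
|AD| ∈ [15, 53]

|AD| ∈ [15, 53]  (≈ [15.0000, 53.0000])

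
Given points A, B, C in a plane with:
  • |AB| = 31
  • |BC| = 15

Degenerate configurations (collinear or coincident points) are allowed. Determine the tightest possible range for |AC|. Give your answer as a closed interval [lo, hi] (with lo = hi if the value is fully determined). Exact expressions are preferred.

|AB| ∈ {31}
|BC| ∈ {15}
|AC| ∈ [16, 46]

|AC| ∈ [16, 46]  (≈ [16.0000, 46.0000])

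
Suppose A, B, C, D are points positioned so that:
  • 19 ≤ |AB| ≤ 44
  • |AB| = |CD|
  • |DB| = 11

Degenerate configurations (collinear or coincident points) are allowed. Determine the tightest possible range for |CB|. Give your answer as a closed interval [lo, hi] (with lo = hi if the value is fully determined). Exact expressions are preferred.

|CB| ∈ [8, 55]  (≈ [8.0000, 55.0000])

|AB| ∈ [19, 44]
|BD| ∈ {11}
|CD| ∈ [19, 44]
|AD| ∈ [8, 55]
|BC| ∈ [8, 55]
|AC| ∈ [0, 99]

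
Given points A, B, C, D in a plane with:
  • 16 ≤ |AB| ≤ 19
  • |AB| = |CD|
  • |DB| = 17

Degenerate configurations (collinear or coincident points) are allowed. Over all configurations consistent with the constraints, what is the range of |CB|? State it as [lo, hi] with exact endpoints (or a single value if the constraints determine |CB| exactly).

|AB| ∈ [16, 19]
|BD| ∈ {17}
|CD| ∈ [16, 19]
|AD| ∈ [0, 36]
|BC| ∈ [0, 36]
|AC| ∈ [0, 55]

|CB| ∈ [0, 36]  (≈ [0.0000, 36.0000])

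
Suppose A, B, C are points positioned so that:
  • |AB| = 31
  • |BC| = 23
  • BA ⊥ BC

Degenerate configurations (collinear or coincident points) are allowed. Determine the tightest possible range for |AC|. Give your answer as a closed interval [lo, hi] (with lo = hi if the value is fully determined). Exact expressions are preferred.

|AB| ∈ {31}
|BC| ∈ {23}
|AC| ∈ {√(1490)}

|AC| = √(1490)  (≈ 38.6005)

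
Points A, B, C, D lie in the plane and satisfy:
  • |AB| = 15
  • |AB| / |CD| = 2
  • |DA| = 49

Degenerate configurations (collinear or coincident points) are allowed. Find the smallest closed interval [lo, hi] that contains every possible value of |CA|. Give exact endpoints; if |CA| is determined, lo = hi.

|AB| ∈ {15}
|AD| ∈ {49}
|CD| ∈ {15/2}
|BD| ∈ [34, 64]
|AC| ∈ [83/2, 113/2]
|BC| ∈ [53/2, 143/2]

|CA| ∈ [83/2, 113/2]  (≈ [41.5000, 56.5000])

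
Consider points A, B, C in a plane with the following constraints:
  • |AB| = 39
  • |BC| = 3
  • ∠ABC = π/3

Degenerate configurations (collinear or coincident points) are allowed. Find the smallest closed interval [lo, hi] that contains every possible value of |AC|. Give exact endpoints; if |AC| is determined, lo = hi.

|AB| ∈ {39}
|BC| ∈ {3}
|AC| ∈ {3·√(157)}

|AC| = 3·√(157)  (≈ 37.5899)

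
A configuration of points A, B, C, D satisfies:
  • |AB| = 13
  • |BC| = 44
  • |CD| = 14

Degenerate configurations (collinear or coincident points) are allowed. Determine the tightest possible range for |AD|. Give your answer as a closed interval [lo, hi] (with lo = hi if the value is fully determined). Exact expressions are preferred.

|AB| ∈ {13}
|BC| ∈ {44}
|CD| ∈ {14}
|AC| ∈ [31, 57]
|BD| ∈ [30, 58]
|AD| ∈ [17, 71]

|AD| ∈ [17, 71]  (≈ [17.0000, 71.0000])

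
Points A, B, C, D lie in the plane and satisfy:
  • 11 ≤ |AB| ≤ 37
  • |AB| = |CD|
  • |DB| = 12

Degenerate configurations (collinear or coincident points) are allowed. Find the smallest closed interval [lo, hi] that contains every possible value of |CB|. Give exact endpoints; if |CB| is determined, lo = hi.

|CB| ∈ [0, 49]  (≈ [0.0000, 49.0000])

|AB| ∈ [11, 37]
|BD| ∈ {12}
|CD| ∈ [11, 37]
|AD| ∈ [0, 49]
|BC| ∈ [0, 49]
|AC| ∈ [0, 86]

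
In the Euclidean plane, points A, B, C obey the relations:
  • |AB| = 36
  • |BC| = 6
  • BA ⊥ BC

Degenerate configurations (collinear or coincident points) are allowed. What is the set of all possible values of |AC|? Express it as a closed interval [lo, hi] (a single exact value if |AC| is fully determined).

|AC| = 6·√(37)  (≈ 36.4966)

|AB| ∈ {36}
|BC| ∈ {6}
|AC| ∈ {6·√(37)}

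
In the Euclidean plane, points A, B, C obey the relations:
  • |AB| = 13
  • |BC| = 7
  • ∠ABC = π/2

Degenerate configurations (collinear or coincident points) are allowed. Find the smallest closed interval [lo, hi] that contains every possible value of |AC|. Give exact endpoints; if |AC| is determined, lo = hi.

|AC| = √(218)  (≈ 14.7648)

|AB| ∈ {13}
|BC| ∈ {7}
|AC| ∈ {√(218)}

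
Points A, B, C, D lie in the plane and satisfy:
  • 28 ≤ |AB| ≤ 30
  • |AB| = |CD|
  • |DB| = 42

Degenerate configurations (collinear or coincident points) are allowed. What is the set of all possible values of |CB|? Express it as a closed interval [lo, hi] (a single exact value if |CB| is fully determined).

|CB| ∈ [12, 72]  (≈ [12.0000, 72.0000])

|AB| ∈ [28, 30]
|BD| ∈ {42}
|CD| ∈ [28, 30]
|AD| ∈ [12, 72]
|BC| ∈ [12, 72]
|AC| ∈ [0, 102]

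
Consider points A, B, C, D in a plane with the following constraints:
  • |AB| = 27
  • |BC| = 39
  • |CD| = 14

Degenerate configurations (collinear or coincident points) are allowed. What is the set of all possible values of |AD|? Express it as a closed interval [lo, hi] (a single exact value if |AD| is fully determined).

|AD| ∈ [0, 80]  (≈ [0.0000, 80.0000])

|AB| ∈ {27}
|BC| ∈ {39}
|CD| ∈ {14}
|AC| ∈ [12, 66]
|BD| ∈ [25, 53]
|AD| ∈ [0, 80]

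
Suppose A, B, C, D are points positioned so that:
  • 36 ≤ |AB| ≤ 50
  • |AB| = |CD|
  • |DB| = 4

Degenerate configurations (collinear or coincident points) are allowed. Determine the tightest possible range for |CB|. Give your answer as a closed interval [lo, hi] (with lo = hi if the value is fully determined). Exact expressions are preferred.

|CB| ∈ [32, 54]  (≈ [32.0000, 54.0000])

|AB| ∈ [36, 50]
|BD| ∈ {4}
|CD| ∈ [36, 50]
|AD| ∈ [32, 54]
|BC| ∈ [32, 54]
|AC| ∈ [0, 104]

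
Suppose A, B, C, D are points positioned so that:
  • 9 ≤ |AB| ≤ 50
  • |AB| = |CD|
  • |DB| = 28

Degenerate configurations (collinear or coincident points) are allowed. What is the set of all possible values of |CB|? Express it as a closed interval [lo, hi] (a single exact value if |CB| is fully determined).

|AB| ∈ [9, 50]
|BD| ∈ {28}
|CD| ∈ [9, 50]
|AD| ∈ [0, 78]
|BC| ∈ [0, 78]
|AC| ∈ [0, 128]

|CB| ∈ [0, 78]  (≈ [0.0000, 78.0000])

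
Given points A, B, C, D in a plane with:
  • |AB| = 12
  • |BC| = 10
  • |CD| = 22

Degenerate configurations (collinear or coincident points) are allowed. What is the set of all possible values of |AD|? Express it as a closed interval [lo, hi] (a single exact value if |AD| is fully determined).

|AD| ∈ [0, 44]  (≈ [0.0000, 44.0000])

|AB| ∈ {12}
|BC| ∈ {10}
|CD| ∈ {22}
|AC| ∈ [2, 22]
|BD| ∈ [12, 32]
|AD| ∈ [0, 44]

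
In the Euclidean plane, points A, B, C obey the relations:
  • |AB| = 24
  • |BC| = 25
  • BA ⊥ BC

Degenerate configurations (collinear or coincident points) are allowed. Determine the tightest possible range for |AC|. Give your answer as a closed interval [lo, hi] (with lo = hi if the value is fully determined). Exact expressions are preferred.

|AC| = √(1201)  (≈ 34.6554)

|AB| ∈ {24}
|BC| ∈ {25}
|AC| ∈ {√(1201)}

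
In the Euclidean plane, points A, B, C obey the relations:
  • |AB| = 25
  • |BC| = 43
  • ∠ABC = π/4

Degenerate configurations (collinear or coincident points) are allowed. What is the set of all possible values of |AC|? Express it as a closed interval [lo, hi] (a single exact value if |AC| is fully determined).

|AB| ∈ {25}
|BC| ∈ {43}
|AC| ∈ {√(2474 - 1075·√(2))}

|AC| = √(2474 - 1075·√(2))  (≈ 30.8824)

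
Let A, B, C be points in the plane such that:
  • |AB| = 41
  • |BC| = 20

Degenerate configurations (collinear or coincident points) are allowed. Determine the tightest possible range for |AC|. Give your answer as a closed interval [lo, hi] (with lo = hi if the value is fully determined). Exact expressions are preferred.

|AB| ∈ {41}
|BC| ∈ {20}
|AC| ∈ [21, 61]

|AC| ∈ [21, 61]  (≈ [21.0000, 61.0000])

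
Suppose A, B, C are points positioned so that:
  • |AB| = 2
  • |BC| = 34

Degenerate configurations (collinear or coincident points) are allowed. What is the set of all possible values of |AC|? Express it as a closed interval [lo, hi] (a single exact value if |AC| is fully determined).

|AC| ∈ [32, 36]  (≈ [32.0000, 36.0000])

|AB| ∈ {2}
|BC| ∈ {34}
|AC| ∈ [32, 36]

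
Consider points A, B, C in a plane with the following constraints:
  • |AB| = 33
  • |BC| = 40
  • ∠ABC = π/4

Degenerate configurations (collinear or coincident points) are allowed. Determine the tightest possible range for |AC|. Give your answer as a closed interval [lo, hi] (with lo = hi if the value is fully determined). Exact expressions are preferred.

|AC| = √(2689 - 1320·√(2))  (≈ 28.6747)

|AB| ∈ {33}
|BC| ∈ {40}
|AC| ∈ {√(2689 - 1320·√(2))}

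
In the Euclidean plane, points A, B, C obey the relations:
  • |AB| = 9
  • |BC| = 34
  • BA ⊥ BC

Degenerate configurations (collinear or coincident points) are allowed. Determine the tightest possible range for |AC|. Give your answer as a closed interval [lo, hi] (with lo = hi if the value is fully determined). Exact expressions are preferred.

|AC| = √(1237)  (≈ 35.1710)

|AB| ∈ {9}
|BC| ∈ {34}
|AC| ∈ {√(1237)}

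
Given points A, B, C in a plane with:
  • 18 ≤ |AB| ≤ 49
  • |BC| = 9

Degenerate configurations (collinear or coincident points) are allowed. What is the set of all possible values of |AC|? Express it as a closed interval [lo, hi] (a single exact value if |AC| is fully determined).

|AC| ∈ [9, 58]  (≈ [9.0000, 58.0000])

|AB| ∈ [18, 49]
|BC| ∈ {9}
|AC| ∈ [9, 58]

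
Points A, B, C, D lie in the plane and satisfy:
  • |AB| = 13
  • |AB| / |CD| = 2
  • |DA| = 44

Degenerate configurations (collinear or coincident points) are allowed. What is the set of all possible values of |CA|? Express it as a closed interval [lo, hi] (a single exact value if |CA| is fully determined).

|CA| ∈ [75/2, 101/2]  (≈ [37.5000, 50.5000])

|AB| ∈ {13}
|AD| ∈ {44}
|CD| ∈ {13/2}
|BD| ∈ [31, 57]
|AC| ∈ [75/2, 101/2]
|BC| ∈ [49/2, 127/2]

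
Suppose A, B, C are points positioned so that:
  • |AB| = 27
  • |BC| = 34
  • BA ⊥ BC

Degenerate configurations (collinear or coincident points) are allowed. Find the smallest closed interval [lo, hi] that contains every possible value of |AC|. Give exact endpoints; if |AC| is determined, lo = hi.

|AB| ∈ {27}
|BC| ∈ {34}
|AC| ∈ {√(1885)}

|AC| = √(1885)  (≈ 43.4166)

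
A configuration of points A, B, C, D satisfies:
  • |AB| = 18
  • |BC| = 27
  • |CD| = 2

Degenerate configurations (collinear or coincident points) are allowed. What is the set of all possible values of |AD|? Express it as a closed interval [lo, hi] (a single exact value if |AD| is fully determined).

|AD| ∈ [7, 47]  (≈ [7.0000, 47.0000])

|AB| ∈ {18}
|BC| ∈ {27}
|CD| ∈ {2}
|AC| ∈ [9, 45]
|BD| ∈ [25, 29]
|AD| ∈ [7, 47]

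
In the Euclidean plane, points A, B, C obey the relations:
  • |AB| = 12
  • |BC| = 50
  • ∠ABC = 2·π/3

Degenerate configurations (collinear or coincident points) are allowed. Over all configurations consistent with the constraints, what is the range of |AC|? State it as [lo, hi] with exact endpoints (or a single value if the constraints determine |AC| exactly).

|AB| ∈ {12}
|BC| ∈ {50}
|AC| ∈ {2·√(811)}

|AC| = 2·√(811)  (≈ 56.9561)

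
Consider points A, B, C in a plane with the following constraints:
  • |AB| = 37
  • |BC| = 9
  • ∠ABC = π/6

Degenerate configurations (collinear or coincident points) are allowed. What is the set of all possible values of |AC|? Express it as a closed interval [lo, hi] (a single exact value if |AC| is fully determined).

|AC| = √(1450 - 333·√(3))  (≈ 29.5504)

|AB| ∈ {37}
|BC| ∈ {9}
|AC| ∈ {√(1450 - 333·√(3))}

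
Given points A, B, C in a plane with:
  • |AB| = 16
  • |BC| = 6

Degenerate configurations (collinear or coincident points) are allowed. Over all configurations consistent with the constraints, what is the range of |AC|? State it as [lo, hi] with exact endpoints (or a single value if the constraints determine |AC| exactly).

|AB| ∈ {16}
|BC| ∈ {6}
|AC| ∈ [10, 22]

|AC| ∈ [10, 22]  (≈ [10.0000, 22.0000])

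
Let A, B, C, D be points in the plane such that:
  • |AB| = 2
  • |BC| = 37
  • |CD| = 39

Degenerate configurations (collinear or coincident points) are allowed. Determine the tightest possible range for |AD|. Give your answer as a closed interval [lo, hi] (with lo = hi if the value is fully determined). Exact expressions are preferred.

|AD| ∈ [0, 78]  (≈ [0.0000, 78.0000])

|AB| ∈ {2}
|BC| ∈ {37}
|CD| ∈ {39}
|AC| ∈ [35, 39]
|BD| ∈ [2, 76]
|AD| ∈ [0, 78]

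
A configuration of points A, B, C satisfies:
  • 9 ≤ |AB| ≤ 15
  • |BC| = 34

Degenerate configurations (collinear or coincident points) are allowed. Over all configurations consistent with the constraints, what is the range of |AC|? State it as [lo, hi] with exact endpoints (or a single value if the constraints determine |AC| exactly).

|AB| ∈ [9, 15]
|BC| ∈ {34}
|AC| ∈ [19, 49]

|AC| ∈ [19, 49]  (≈ [19.0000, 49.0000])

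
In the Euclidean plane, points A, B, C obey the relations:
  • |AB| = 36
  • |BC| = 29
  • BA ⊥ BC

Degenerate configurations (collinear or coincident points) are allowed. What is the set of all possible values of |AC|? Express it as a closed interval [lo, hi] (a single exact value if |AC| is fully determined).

|AC| = √(2137)  (≈ 46.2277)

|AB| ∈ {36}
|BC| ∈ {29}
|AC| ∈ {√(2137)}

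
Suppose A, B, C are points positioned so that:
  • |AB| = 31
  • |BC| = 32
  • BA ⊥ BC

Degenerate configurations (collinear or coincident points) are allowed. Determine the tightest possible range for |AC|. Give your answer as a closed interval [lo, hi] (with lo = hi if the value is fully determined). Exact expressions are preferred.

|AB| ∈ {31}
|BC| ∈ {32}
|AC| ∈ {√(1985)}

|AC| = √(1985)  (≈ 44.5533)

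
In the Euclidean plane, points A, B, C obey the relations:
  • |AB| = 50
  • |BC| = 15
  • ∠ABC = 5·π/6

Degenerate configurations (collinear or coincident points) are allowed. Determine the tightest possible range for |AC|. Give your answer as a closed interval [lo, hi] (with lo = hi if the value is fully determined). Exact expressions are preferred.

|AC| = 5·√(30·√(3) + 109)  (≈ 63.4353)

|AB| ∈ {50}
|BC| ∈ {15}
|AC| ∈ {5·√(30·√(3) + 109)}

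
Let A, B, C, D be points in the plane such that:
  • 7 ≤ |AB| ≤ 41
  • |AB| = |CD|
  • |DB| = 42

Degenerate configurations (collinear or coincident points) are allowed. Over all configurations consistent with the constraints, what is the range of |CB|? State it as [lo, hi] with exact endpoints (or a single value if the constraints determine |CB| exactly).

|CB| ∈ [1, 83]  (≈ [1.0000, 83.0000])

|AB| ∈ [7, 41]
|BD| ∈ {42}
|CD| ∈ [7, 41]
|AD| ∈ [1, 83]
|BC| ∈ [1, 83]
|AC| ∈ [0, 124]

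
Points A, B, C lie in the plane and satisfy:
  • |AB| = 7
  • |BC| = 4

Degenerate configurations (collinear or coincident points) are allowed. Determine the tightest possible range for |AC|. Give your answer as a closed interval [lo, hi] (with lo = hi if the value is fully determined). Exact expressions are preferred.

|AB| ∈ {7}
|BC| ∈ {4}
|AC| ∈ [3, 11]

|AC| ∈ [3, 11]  (≈ [3.0000, 11.0000])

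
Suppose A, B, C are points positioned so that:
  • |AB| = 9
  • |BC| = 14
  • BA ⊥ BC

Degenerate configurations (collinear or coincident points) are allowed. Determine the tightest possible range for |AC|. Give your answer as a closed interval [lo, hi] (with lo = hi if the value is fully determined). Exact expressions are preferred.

|AB| ∈ {9}
|BC| ∈ {14}
|AC| ∈ {√(277)}

|AC| = √(277)  (≈ 16.6433)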